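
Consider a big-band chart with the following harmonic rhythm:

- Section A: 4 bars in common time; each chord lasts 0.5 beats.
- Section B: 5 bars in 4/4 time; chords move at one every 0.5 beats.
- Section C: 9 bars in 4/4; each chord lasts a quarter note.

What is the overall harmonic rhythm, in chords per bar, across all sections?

A: 4 × 4 = 16 beats ÷ 0.5 = 32 chords.
B: 5 × 4 = 20 beats ÷ 0.5 = 40 chords.
C: 9 × 4 = 36 beats ÷ 1 = 36 chords.
Overall: 108 chords over 18 bars → 108/18 = 6 chords per bar.

6 chords per bar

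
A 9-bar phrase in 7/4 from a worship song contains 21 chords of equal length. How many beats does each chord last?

3 beats

9 bars × 7 beats/bar = 63 beats total.
63 beats ÷ 21 chords = 3 beats per chord.
(That is a dotted half note.)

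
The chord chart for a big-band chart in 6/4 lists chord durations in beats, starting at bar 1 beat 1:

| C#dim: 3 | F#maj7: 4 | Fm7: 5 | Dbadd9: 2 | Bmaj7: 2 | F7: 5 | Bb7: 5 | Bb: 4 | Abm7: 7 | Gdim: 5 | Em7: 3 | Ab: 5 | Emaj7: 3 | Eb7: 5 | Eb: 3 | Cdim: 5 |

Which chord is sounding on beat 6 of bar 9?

Eb7

Beat 6 of bar 9 is beat (9−1)×6 + 6 = 54 overall.
Running totals: C#dim ends at 3, F#maj7 ends at 7, Fm7 ends at 12, Dbadd9 ends at 14, Bmaj7 ends at 16, F7 ends at 21, Bb7 ends at 26, Bb ends at 30, Abm7 ends at 37, Gdim ends at 42, Em7 ends at 45, Ab ends at 50, Emaj7 ends at 53, Eb7 ends at 58.
Beat 54 falls within Eb7.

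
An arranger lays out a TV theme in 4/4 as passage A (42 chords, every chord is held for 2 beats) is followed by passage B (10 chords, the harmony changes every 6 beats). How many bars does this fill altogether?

36 bars

A: 42 × 2 = 84 beats = 21 bars.
B: 10 × 6 = 60 beats = 15 bars.
Total: 21 + 15 = 36 bars.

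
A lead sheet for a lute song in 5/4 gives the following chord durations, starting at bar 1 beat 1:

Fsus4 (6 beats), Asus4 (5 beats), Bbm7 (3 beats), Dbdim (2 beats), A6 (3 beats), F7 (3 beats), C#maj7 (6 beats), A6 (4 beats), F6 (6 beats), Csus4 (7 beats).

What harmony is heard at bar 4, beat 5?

Beat 5 of bar 4 is beat (4−1)×5 + 5 = 20 overall.
Running totals: Fsus4 ends at 6, Asus4 ends at 11, Bbm7 ends at 14, Dbdim ends at 16, A6 ends at 19, F7 ends at 22.
Beat 20 falls within F7.

F7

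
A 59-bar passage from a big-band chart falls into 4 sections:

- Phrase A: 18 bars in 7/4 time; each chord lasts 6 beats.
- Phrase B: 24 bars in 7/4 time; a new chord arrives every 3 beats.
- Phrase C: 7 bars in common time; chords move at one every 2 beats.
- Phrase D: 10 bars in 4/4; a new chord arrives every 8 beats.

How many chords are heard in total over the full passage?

96 chords

A: 18 bars × 7 beats = 126 beats; 6 beats/chord → 21 chords.
B: 24 bars × 7 beats = 168 beats; 3 beats/chord → 56 chords.
C: 7 bars × 4 beats = 28 beats; 2 beats/chord → 14 chords.
D: 10 bars × 4 beats = 40 beats; 8 beats/chord → 5 chords.
Total: 21 + 56 + 14 + 5 = 96.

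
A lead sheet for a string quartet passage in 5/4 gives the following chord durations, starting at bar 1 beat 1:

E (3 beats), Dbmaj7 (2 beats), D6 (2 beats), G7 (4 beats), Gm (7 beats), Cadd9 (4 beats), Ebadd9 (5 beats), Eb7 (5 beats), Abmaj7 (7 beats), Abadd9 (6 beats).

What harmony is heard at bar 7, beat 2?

Beat 2 of bar 7 is beat (7−1)×5 + 2 = 32 overall.
Running totals: E ends at 3, Dbmaj7 ends at 5, D6 ends at 7, G7 ends at 11, Gm ends at 18, Cadd9 ends at 22, Ebadd9 ends at 27, Eb7 ends at 32.
Beat 32 falls within Eb7.

Eb7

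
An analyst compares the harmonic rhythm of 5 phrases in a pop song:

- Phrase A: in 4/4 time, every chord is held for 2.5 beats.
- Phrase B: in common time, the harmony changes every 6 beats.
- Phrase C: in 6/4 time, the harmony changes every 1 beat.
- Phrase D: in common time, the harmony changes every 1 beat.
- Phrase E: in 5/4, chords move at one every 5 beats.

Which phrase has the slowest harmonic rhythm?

Phrase B

A: 4/2.5 = 1.6 chords/bar.
B: 4/6 = 2/3 chords/bar.
C: 6/1 = 6 chords/bar.
D: 4/1 = 4 chords/bar.
E: 5/5 = 1 chord/bar.
Slowest is B at 2/3 chords/bar.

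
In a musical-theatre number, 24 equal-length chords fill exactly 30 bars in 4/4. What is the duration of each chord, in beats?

30 bars × 4 beats/bar = 120 beats total.
120 beats ÷ 24 chords = 5 beats per chord.

5 beats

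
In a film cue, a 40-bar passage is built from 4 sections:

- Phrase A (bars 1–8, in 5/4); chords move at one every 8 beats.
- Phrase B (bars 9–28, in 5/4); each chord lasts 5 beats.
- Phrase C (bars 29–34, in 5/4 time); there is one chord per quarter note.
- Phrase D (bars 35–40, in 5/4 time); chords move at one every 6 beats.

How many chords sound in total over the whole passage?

60 chords

A: 8 bars × 5 beats = 40 beats; 8 beats/chord → 5 chords.
B: 20 bars × 5 beats = 100 beats; 5 beats/chord → 20 chords.
C: 6 bars × 5 beats = 30 beats; 1 beat/chord → 30 chords.
D: 6 bars × 5 beats = 30 beats; 6 beats/chord → 5 chords.
Total: 5 + 20 + 30 + 5 = 60.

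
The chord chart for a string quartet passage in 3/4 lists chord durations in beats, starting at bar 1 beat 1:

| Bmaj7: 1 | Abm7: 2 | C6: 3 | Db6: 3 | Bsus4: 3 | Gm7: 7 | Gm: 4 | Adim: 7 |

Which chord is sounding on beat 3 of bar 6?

Beat 3 of bar 6 is beat (6−1)×3 + 3 = 18 overall.
Running totals: Bmaj7 ends at 1, Abm7 ends at 3, C6 ends at 6, Db6 ends at 9, Bsus4 ends at 12, Gm7 ends at 19.
Beat 18 falls within Gm7.

Gm7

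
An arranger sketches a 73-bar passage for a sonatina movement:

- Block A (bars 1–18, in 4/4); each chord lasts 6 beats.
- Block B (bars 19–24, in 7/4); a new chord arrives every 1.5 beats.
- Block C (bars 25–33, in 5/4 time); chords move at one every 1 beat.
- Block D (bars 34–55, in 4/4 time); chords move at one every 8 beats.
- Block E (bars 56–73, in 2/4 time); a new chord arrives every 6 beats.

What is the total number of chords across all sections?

102 chords

A has 72 beats and chords last 6 each, so 12 chords.
B has 42 beats and chords last 1.5 each, so 28 chords.
C has 45 beats and chords last 1 each, so 45 chords.
D has 88 beats and chords last 8 each, so 11 chords.
E has 36 beats and chords last 6 each, so 6 chords.
Total: 12 + 28 + 45 + 11 + 6 = 102.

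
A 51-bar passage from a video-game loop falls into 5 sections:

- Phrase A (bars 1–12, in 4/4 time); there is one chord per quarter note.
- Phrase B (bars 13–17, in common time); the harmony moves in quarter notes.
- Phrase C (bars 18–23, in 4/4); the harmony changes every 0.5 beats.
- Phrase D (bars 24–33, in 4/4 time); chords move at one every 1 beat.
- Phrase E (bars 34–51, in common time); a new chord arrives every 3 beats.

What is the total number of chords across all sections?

A: 12·4 = 48 beats, 48/1 = 48 chords.
B: 5·4 = 20 beats, 20/1 = 20 chords.
C: 6·4 = 24 beats, 24/0.5 = 48 chords.
D: 10·4 = 40 beats, 40/1 = 40 chords.
E: 18·4 = 72 beats, 72/3 = 24 chords.
Total: 48 + 20 + 48 + 40 + 24 = 180.

180 chords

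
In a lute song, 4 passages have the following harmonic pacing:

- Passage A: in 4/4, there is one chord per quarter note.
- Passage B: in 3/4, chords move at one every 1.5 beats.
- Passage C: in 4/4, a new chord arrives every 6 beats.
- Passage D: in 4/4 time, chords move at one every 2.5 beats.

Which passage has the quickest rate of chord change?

A: 4/1 = 4 chords/bar.
B: 3/1.5 = 2 chords/bar.
C: 4/6 = 2/3 chords/bar.
D: 4/2.5 = 1.6 chords/bar.
Fastest is A at 4 chords/bar.

Passage A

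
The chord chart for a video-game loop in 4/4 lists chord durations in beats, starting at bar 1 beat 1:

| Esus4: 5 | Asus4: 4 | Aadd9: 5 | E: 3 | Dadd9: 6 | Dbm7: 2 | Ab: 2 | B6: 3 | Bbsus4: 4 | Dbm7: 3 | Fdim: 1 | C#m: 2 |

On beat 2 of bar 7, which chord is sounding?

Beat 2 of bar 7 is beat (7−1)×4 + 2 = 26 overall.
Running totals: Esus4 ends at 5, Asus4 ends at 9, Aadd9 ends at 14, E ends at 17, Dadd9 ends at 23, Dbm7 ends at 25, Ab ends at 27.
Beat 26 falls within Ab.

Ab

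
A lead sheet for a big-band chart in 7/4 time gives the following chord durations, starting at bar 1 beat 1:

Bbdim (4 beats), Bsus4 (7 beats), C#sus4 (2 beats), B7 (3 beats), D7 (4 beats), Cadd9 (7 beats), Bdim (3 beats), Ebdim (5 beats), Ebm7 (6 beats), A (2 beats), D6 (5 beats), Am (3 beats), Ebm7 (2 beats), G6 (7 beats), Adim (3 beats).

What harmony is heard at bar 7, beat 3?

Beat 3 of bar 7 is beat (7−1)×7 + 3 = 45 overall.
Running totals: Bbdim ends at 4, Bsus4 ends at 11, C#sus4 ends at 13, B7 ends at 16, D7 ends at 20, Cadd9 ends at 27, Bdim ends at 30, Ebdim ends at 35, Ebm7 ends at 41, A ends at 43, D6 ends at 48.
Beat 45 falls within D6.

D6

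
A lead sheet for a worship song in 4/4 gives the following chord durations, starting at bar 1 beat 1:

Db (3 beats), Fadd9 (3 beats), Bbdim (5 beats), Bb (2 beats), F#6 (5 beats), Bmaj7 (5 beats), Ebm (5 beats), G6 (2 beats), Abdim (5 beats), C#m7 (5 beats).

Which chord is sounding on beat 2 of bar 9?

Beat 2 of bar 9 is beat (9−1)×4 + 2 = 34 overall.
Running totals: Db ends at 3, Fadd9 ends at 6, Bbdim ends at 11, Bb ends at 13, F#6 ends at 18, Bmaj7 ends at 23, Ebm ends at 28, G6 ends at 30, Abdim ends at 35.
Beat 34 falls within Abdim.

Abdim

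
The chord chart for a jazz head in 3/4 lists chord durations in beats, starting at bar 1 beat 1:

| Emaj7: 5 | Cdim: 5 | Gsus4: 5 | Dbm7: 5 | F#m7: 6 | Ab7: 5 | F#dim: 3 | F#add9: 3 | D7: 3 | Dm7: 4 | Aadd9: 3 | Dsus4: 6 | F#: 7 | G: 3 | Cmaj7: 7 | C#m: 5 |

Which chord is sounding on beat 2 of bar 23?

Beat 2 of bar 23 is beat (23−1)×3 + 2 = 68 overall.
Running totals: Emaj7 ends at 5, Cdim ends at 10, Gsus4 ends at 15, Dbm7 ends at 20, F#m7 ends at 26, Ab7 ends at 31, F#dim ends at 34, F#add9 ends at 37, D7 ends at 40, Dm7 ends at 44, Aadd9 ends at 47, Dsus4 ends at 53, F# ends at 60, G ends at 63, Cmaj7 ends at 70.
Beat 68 falls within Cmaj7.

Cmaj7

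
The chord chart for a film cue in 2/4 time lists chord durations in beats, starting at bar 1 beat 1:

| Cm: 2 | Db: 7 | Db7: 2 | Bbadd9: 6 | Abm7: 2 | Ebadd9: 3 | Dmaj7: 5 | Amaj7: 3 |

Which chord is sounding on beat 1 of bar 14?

Beat 1 of bar 14 is beat (14−1)×2 + 1 = 27 overall.
Running totals: Cm ends at 2, Db ends at 9, Db7 ends at 11, Bbadd9 ends at 17, Abm7 ends at 19, Ebadd9 ends at 22, Dmaj7 ends at 27.
Beat 27 falls within Dmaj7.

Dmaj7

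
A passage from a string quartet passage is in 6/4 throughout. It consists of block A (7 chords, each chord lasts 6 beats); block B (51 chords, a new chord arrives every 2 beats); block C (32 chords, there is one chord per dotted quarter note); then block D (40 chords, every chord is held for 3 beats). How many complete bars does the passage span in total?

A: 7 × 6 = 42 beats = 7 bars.
B: 51 × 2 = 102 beats = 17 bars.
C: 32 × 1.5 = 48 beats = 8 bars.
D: 40 × 3 = 120 beats = 20 bars.
Total: 7 + 17 + 8 + 20 = 52 bars.

52 bars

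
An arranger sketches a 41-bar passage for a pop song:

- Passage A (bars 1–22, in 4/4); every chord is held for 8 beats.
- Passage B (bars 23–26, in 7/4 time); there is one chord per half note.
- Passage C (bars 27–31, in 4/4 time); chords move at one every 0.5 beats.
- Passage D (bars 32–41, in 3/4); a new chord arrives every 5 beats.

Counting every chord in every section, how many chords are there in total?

71 chords

A has 88 beats and chords last 8 each, so 11 chords.
B has 28 beats and chords last 2 each, so 14 chords.
C has 20 beats and chords last 0.5 each, so 40 chords.
D has 30 beats and chords last 5 each, so 6 chords.
Total: 11 + 14 + 40 + 6 = 71.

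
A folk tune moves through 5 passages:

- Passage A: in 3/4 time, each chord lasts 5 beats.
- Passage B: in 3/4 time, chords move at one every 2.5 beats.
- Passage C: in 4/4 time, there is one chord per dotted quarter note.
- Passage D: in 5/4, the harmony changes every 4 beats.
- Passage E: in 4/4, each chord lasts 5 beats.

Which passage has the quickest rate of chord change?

Passage C

A: each chord is 5 beats in 3/4, so 0.6 per bar.
B: each chord is 2.5 beats in 3/4, so 1.2 per bar.
C: each chord is 1.5 beats in 4/4, so 8/3 per bar.
D: each chord is 4 beats in 5/4, so 1.25 per bar.
E: each chord is 5 beats in 4/4, so 0.8 per bar.
Fastest is C at 8/3 chords/bar.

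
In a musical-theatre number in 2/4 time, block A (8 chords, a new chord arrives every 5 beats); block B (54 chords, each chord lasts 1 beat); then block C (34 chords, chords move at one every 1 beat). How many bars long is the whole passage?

A: 8 × 5 = 40 beats = 20 bars.
B: 54 × 1 = 54 beats = 27 bars.
C: 34 × 1 = 34 beats = 17 bars.
Total: 20 + 27 + 17 = 64 bars.

64 bars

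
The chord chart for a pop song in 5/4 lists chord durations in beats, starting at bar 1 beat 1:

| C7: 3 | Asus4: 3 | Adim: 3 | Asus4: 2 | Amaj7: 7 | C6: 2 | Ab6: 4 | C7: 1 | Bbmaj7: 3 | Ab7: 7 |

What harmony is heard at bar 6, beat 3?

Beat 3 of bar 6 is beat (6−1)×5 + 3 = 28 overall.
Running totals: C7 ends at 3, Asus4 ends at 6, Adim ends at 9, Asus4 ends at 11, Amaj7 ends at 18, C6 ends at 20, Ab6 ends at 24, C7 ends at 25, Bbmaj7 ends at 28.
Beat 28 falls within Bbmaj7.

Bbmaj7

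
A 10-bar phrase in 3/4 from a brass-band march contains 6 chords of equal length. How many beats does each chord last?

10 bars × 3 beats/bar = 30 beats total.
30 beats ÷ 6 chords = 5 beats per chord.

5 beats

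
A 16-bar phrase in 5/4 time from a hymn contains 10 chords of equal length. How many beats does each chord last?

16 bars × 5 beats/bar = 80 beats total.
80 beats ÷ 10 chords = 8 beats per chord.

8 beats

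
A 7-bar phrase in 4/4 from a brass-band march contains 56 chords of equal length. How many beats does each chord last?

0.5 beats

7 bars × 4 beats/bar = 28 beats total.
28 beats ÷ 56 chords = 0.5 beats per chord.
(That is an eighth note.)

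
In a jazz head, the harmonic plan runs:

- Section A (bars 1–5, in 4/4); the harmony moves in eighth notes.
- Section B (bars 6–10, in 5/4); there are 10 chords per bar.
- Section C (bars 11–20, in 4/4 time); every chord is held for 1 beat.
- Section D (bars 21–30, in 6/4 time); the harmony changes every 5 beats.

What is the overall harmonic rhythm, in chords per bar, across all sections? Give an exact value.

A: 5 × 4 = 20 beats ÷ 0.5 = 40 chords.
B: 5 × 5 = 25 beats ÷ 0.5 = 50 chords.
C: 10 × 4 = 40 beats ÷ 1 = 40 chords.
D: 10 × 6 = 60 beats ÷ 5 = 12 chords.
Overall: 142 chords over 30 bars → 142/30 = 71/15 chords per bar.

71/15 chords per bar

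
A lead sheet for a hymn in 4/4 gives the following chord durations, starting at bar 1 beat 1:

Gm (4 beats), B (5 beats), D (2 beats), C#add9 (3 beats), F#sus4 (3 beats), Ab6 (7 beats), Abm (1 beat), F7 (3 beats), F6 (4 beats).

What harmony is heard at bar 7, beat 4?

F7

Beat 4 of bar 7 is beat (7−1)×4 + 4 = 28 overall.
Running totals: Gm ends at 4, B ends at 9, D ends at 11, C#add9 ends at 14, F#sus4 ends at 17, Ab6 ends at 24, Abm ends at 25, F7 ends at 28.
Beat 28 falls within F7.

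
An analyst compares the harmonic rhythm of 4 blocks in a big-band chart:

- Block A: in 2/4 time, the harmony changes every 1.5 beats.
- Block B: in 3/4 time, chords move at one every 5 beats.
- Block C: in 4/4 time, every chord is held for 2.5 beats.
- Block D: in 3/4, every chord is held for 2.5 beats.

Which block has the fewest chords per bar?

A: 2 beats/bar ÷ 1.5 beats/chord = 4/3 chords/bar.
B: 3 beats/bar ÷ 5 beats/chord = 0.6 chords/bar.
C: 4 beats/bar ÷ 2.5 beats/chord = 1.6 chords/bar.
D: 3 beats/bar ÷ 2.5 beats/chord = 1.2 chords/bar.
Slowest is B at 0.6 chords/bar.

Block B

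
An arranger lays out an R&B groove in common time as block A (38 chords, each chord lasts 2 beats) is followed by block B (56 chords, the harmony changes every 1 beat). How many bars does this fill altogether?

A: 38 × 2 = 76 beats = 19 bars.
B: 56 × 1 = 56 beats = 14 bars.
Total: 19 + 14 = 33 bars.

33 bars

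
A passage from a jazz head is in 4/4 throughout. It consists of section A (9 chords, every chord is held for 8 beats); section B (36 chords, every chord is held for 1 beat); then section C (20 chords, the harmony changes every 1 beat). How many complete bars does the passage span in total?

32 bars

A: 9 × 8 = 72 beats = 18 bars.
B: 36 × 1 = 36 beats = 9 bars.
C: 20 × 1 = 20 beats = 5 bars.
Total: 18 + 9 + 5 = 32 bars.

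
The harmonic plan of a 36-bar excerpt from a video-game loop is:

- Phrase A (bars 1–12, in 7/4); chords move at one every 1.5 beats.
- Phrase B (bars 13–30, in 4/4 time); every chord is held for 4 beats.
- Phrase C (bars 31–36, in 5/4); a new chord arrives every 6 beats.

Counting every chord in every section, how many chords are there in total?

A: 12 bars × 7 beats = 84 beats; 1.5 beats/chord → 56 chords.
B: 18 bars × 4 beats = 72 beats; 4 beats/chord → 18 chords.
C: 6 bars × 5 beats = 30 beats; 6 beats/chord → 5 chords.
Total: 56 + 18 + 5 = 79.

79 chords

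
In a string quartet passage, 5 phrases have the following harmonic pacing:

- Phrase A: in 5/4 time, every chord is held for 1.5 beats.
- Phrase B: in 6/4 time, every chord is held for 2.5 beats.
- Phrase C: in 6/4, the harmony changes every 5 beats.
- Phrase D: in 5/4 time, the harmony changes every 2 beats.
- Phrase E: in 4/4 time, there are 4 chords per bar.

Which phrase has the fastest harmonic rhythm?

Phrase E

A: 5/1.5 = 10/3 chords/bar.
B: 6/2.5 = 2.4 chords/bar.
C: 6/5 = 1.2 chords/bar.
D: 5/2 = 2.5 chords/bar.
E: 4/1 = 4 chords/bar.
Fastest is E at 4 chords/bar.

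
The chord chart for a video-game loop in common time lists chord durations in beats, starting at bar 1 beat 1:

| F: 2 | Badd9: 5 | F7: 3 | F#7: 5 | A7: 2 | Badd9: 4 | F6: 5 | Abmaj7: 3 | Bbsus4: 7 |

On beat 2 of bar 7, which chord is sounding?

F6

Beat 2 of bar 7 is beat (7−1)×4 + 2 = 26 overall.
Running totals: F ends at 2, Badd9 ends at 7, F7 ends at 10, F#7 ends at 15, A7 ends at 17, Badd9 ends at 21, F6 ends at 26.
Beat 26 falls within F6.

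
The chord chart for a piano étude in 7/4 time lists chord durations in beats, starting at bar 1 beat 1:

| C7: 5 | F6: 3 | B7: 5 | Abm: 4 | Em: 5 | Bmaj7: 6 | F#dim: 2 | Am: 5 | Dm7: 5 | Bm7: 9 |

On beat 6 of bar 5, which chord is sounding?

Beat 6 of bar 5 is beat (5−1)×7 + 6 = 34 overall.
Running totals: C7 ends at 5, F6 ends at 8, B7 ends at 13, Abm ends at 17, Em ends at 22, Bmaj7 ends at 28, F#dim ends at 30, Am ends at 35.
Beat 34 falls within Am.

Am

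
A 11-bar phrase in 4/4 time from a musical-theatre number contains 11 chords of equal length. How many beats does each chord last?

4 beats

11 bars × 4 beats/bar = 44 beats total.
44 beats ÷ 11 chords = 4 beats per chord.
(That is a whole note.)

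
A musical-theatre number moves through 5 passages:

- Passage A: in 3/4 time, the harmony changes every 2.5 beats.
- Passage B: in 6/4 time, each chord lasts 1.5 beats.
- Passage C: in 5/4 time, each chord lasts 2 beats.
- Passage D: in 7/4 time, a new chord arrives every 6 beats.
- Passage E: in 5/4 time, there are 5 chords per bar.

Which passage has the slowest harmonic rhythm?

Passage D

A: each chord is 2.5 beats in 3/4, so 1.2 per bar.
B: each chord is 1.5 beats in 6/4, so 4 per bar.
C: each chord is 2 beats in 5/4, so 2.5 per bar.
D: each chord is 6 beats in 7/4, so 7/6 per bar.
E: each chord is 1 beat in 5/4, so 5 per bar.
Slowest is D at 7/6 chords/bar.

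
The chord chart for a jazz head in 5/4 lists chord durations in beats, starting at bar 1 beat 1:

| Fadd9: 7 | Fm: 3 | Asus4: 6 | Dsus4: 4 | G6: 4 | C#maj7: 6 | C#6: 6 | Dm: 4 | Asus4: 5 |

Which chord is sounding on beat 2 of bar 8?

Dm

Beat 2 of bar 8 is beat (8−1)×5 + 2 = 37 overall.
Running totals: Fadd9 ends at 7, Fm ends at 10, Asus4 ends at 16, Dsus4 ends at 20, G6 ends at 24, C#maj7 ends at 30, C#6 ends at 36, Dm ends at 40.
Beat 37 falls within Dm.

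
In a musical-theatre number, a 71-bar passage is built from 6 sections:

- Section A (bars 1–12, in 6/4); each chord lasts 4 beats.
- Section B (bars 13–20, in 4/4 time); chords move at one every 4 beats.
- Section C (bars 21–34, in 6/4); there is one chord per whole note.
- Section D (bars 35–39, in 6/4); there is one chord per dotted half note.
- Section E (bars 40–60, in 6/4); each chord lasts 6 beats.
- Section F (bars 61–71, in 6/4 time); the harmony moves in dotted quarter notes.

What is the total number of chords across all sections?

A: 12·6 = 72 beats, 72/4 = 18 chords.
B: 8·4 = 32 beats, 32/4 = 8 chords.
C: 14·6 = 84 beats, 84/4 = 21 chords.
D: 5·6 = 30 beats, 30/3 = 10 chords.
E: 21·6 = 126 beats, 126/6 = 21 chords.
F: 11·6 = 66 beats, 66/1.5 = 44 chords.
Total: 18 + 8 + 21 + 10 + 21 + 44 = 122.

122 chords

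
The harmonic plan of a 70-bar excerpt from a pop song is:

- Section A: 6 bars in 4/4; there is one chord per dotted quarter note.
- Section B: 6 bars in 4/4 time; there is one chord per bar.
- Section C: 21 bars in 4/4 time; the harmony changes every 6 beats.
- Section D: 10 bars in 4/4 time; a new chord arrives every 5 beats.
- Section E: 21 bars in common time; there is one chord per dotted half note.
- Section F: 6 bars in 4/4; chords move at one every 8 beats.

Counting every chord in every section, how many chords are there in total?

A: 6·4 = 24 beats, 24/1.5 = 16 chords.
B: 6·4 = 24 beats, 24/4 = 6 chords.
C: 21·4 = 84 beats, 84/6 = 14 chords.
D: 10·4 = 40 beats, 40/5 = 8 chords.
E: 21·4 = 84 beats, 84/3 = 28 chords.
F: 6·4 = 24 beats, 24/8 = 3 chords.
Total: 16 + 6 + 14 + 8 + 28 + 3 = 75.

75 chords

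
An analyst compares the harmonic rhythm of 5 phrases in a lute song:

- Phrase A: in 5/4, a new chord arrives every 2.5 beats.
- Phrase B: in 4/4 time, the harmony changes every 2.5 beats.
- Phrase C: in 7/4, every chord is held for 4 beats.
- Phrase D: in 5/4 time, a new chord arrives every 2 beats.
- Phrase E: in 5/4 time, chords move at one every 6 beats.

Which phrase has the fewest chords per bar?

Phrase E

A: each chord is 2.5 beats in 5/4, so 2 per bar.
B: each chord is 2.5 beats in 4/4, so 1.6 per bar.
C: each chord is 4 beats in 7/4, so 1.75 per bar.
D: each chord is 2 beats in 5/4, so 2.5 per bar.
E: each chord is 6 beats in 5/4, so 5/6 per bar.
Slowest is E at 5/6 chords/bar.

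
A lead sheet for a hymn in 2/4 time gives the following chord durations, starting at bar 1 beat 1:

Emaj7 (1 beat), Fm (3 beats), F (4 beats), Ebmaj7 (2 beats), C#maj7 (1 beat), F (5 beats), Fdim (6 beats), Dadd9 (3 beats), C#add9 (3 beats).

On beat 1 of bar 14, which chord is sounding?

C#add9

Beat 1 of bar 14 is beat (14−1)×2 + 1 = 27 overall.
Running totals: Emaj7 ends at 1, Fm ends at 4, F ends at 8, Ebmaj7 ends at 10, C#maj7 ends at 11, F ends at 16, Fdim ends at 22, Dadd9 ends at 25, C#add9 ends at 28.
Beat 27 falls within C#add9.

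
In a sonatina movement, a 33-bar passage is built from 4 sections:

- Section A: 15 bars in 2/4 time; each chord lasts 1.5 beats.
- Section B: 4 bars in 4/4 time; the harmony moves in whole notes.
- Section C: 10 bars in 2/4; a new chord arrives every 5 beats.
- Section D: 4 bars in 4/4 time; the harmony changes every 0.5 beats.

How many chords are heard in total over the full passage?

60 chords

A: 15·2 = 30 beats, 30/1.5 = 20 chords.
B: 4·4 = 16 beats, 16/4 = 4 chords.
C: 10·2 = 20 beats, 20/5 = 4 chords.
D: 4·4 = 16 beats, 16/0.5 = 32 chords.
Total: 20 + 4 + 4 + 32 = 60.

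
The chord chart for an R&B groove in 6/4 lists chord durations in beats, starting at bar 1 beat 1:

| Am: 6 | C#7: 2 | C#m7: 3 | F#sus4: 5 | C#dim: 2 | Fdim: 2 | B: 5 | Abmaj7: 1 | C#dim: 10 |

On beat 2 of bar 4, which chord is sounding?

Fdim

Beat 2 of bar 4 is beat (4−1)×6 + 2 = 20 overall.
Running totals: Am ends at 6, C#7 ends at 8, C#m7 ends at 11, F#sus4 ends at 16, C#dim ends at 18, Fdim ends at 20.
Beat 20 falls within Fdim.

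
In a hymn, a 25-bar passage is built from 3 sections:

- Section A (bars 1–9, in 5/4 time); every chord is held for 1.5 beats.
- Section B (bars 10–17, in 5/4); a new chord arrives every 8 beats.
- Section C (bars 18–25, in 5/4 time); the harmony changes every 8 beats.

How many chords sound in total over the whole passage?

40 chords

A: 9 bars × 5 beats = 45 beats; 1.5 beats/chord → 30 chords.
B: 8 bars × 5 beats = 40 beats; 8 beats/chord → 5 chords.
C: 8 bars × 5 beats = 40 beats; 8 beats/chord → 5 chords.
Total: 30 + 5 + 5 = 40.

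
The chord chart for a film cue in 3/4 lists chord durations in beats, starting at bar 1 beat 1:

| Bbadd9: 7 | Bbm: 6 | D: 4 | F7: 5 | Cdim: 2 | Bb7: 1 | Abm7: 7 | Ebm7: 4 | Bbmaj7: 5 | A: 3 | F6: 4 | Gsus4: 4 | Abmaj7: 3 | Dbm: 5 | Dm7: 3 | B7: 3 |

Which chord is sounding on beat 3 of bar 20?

Dbm

Beat 3 of bar 20 is beat (20−1)×3 + 3 = 60 overall.
Running totals: Bbadd9 ends at 7, Bbm ends at 13, D ends at 17, F7 ends at 22, Cdim ends at 24, Bb7 ends at 25, Abm7 ends at 32, Ebm7 ends at 36, Bbmaj7 ends at 41, A ends at 44, F6 ends at 48, Gsus4 ends at 52, Abmaj7 ends at 55, Dbm ends at 60.
Beat 60 falls within Dbm.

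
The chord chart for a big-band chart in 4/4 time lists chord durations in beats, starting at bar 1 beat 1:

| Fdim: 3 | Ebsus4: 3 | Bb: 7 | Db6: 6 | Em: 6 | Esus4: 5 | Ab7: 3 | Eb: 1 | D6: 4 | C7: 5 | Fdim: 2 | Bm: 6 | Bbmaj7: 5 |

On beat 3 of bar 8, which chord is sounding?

Beat 3 of bar 8 is beat (8−1)×4 + 3 = 31 overall.
Running totals: Fdim ends at 3, Ebsus4 ends at 6, Bb ends at 13, Db6 ends at 19, Em ends at 25, Esus4 ends at 30, Ab7 ends at 33.
Beat 31 falls within Ab7.

Ab7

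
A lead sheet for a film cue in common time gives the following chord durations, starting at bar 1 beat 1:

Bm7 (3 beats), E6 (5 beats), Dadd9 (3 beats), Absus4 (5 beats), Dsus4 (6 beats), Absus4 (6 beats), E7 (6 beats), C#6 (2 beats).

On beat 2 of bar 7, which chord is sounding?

Beat 2 of bar 7 is beat (7−1)×4 + 2 = 26 overall.
Running totals: Bm7 ends at 3, E6 ends at 8, Dadd9 ends at 11, Absus4 ends at 16, Dsus4 ends at 22, Absus4 ends at 28.
Beat 26 falls within Absus4.

Absus4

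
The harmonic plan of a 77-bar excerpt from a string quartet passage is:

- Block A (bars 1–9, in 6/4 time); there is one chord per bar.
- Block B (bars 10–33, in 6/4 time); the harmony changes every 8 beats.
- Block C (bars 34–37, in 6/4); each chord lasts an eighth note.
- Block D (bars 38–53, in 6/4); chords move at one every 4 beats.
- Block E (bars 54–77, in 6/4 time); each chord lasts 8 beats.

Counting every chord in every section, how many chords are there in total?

117 chords

A: 9 bars × 6 beats = 54 beats; 6 beats/chord → 9 chords.
B: 24 bars × 6 beats = 144 beats; 8 beats/chord → 18 chords.
C: 4 bars × 6 beats = 24 beats; 0.5 beats/chord → 48 chords.
D: 16 bars × 6 beats = 96 beats; 4 beats/chord → 24 chords.
E: 24 bars × 6 beats = 144 beats; 8 beats/chord → 18 chords.
Total: 9 + 18 + 48 + 24 + 18 = 117.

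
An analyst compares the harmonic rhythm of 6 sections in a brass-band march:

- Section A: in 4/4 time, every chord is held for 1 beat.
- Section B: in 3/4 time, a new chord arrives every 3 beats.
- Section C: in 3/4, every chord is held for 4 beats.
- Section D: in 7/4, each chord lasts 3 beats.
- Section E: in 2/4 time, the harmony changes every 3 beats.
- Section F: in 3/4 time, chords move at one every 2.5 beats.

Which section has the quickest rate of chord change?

A: each chord is 1 beat in 4/4, so 4 per bar.
B: each chord is 3 beats in 3/4, so 1 per bar.
C: each chord is 4 beats in 3/4, so 0.75 per bar.
D: each chord is 3 beats in 7/4, so 7/3 per bar.
E: each chord is 3 beats in 2/4, so 2/3 per bar.
F: each chord is 2.5 beats in 3/4, so 1.2 per bar.
Fastest is A at 4 chords/bar.

Section A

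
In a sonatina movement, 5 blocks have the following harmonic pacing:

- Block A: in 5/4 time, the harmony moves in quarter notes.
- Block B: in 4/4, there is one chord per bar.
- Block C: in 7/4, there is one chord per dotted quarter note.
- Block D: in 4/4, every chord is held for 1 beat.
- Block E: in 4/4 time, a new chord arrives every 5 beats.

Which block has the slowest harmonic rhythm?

A: 5/1 = 5 chords/bar.
B: 4/4 = 1 chord/bar.
C: 7/1.5 = 14/3 chords/bar.
D: 4/1 = 4 chords/bar.
E: 4/5 = 0.8 chords/bar.
Slowest is E at 0.8 chords/bar.

Block E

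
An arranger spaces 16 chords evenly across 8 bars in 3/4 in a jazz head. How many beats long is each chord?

1.5 beats

8 bars × 3 beats/bar = 24 beats total.
24 beats ÷ 16 chords = 1.5 beats per chord.
(That is a dotted quarter note.)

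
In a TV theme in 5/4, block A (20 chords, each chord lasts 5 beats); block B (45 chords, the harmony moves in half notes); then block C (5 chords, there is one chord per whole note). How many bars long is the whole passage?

A: 20 × 5 = 100 beats = 20 bars.
B: 45 × 2 = 90 beats = 18 bars.
C: 5 × 4 = 20 beats = 4 bars.
Total: 20 + 18 + 4 = 42 bars.

42 bars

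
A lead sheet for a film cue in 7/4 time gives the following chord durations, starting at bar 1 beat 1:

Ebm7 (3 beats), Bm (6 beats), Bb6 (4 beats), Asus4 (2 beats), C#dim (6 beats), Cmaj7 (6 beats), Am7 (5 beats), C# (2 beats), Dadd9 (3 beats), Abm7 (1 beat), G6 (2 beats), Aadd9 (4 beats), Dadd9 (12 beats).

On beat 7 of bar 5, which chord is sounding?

Beat 7 of bar 5 is beat (5−1)×7 + 7 = 35 overall.
Running totals: Ebm7 ends at 3, Bm ends at 9, Bb6 ends at 13, Asus4 ends at 15, C#dim ends at 21, Cmaj7 ends at 27, Am7 ends at 32, C# ends at 34, Dadd9 ends at 37.
Beat 35 falls within Dadd9.

Dadd9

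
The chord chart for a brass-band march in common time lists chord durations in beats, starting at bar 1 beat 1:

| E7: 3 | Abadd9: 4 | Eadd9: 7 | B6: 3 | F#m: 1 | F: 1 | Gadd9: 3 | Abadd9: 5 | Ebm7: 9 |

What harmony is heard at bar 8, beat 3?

Beat 3 of bar 8 is beat (8−1)×4 + 3 = 31 overall.
Running totals: E7 ends at 3, Abadd9 ends at 7, Eadd9 ends at 14, B6 ends at 17, F#m ends at 18, F ends at 19, Gadd9 ends at 22, Abadd9 ends at 27, Ebm7 ends at 36.
Beat 31 falls within Ebm7.

Ebm7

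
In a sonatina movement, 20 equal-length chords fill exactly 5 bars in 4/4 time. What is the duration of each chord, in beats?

5 bars × 4 beats/bar = 20 beats total.
20 beats ÷ 20 chords = 1 beats per chord.
(That is a quarter note.)

1 beat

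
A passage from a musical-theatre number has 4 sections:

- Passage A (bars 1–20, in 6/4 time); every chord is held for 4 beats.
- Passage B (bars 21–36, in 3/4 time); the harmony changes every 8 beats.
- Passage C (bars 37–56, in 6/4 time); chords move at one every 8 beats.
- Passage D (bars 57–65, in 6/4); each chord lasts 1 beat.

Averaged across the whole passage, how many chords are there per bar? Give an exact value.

A: 20 × 6 = 120 beats ÷ 4 = 30 chords.
B: 16 × 3 = 48 beats ÷ 8 = 6 chords.
C: 20 × 6 = 120 beats ÷ 8 = 15 chords.
D: 9 × 6 = 54 beats ÷ 1 = 54 chords.
Overall: 105 chords over 65 bars → 105/65 = 21/13 chords per bar.

21/13 chords per bar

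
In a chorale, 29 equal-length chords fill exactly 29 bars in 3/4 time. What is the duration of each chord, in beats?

3 beats

29 bars × 3 beats/bar = 87 beats total.
87 beats ÷ 29 chords = 3 beats per chord.
(That is a dotted half note.)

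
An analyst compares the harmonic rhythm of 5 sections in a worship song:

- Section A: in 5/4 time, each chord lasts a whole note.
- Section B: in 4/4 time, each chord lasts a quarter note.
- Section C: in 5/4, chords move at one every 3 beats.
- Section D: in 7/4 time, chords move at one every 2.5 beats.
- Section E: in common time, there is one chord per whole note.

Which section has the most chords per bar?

A: 5 beats/bar ÷ 4 beats/chord = 1.25 chords/bar.
B: 4 beats/bar ÷ 1 beat/chord = 4 chords/bar.
C: 5 beats/bar ÷ 3 beats/chord = 5/3 chords/bar.
D: 7 beats/bar ÷ 2.5 beats/chord = 2.8 chords/bar.
E: 4 beats/bar ÷ 4 beats/chord = 1 chord/bar.
Fastest is B at 4 chords/bar.

Section B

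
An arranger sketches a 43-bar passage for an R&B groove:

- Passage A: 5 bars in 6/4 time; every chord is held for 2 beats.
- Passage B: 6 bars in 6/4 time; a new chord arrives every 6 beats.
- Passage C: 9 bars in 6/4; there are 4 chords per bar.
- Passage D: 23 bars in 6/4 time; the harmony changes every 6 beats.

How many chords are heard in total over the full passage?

80 chords

A: 5 bars × 6 beats = 30 beats; 2 beats/chord → 15 chords.
B: 6 bars × 6 beats = 36 beats; 6 beats/chord → 6 chords.
C: 9 bars × 6 beats = 54 beats; 1.5 beats/chord → 36 chords.
D: 23 bars × 6 beats = 138 beats; 6 beats/chord → 23 chords.
Total: 15 + 6 + 36 + 23 = 80.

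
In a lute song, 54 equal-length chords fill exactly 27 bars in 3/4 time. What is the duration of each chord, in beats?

27 bars × 3 beats/bar = 81 beats total.
81 beats ÷ 54 chords = 1.5 beats per chord.
(That is a dotted quarter note.)

1.5 beats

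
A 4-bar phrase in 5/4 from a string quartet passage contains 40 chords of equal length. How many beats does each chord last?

4 bars × 5 beats/bar = 20 beats total.
20 beats ÷ 40 chords = 0.5 beats per chord.
(That is an eighth note.)

0.5 beats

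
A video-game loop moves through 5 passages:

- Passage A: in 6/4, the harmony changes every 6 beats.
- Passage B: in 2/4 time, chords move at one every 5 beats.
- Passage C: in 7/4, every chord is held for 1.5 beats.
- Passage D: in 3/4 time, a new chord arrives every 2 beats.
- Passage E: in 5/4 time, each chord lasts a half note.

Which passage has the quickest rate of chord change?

A: 6 beats/bar ÷ 6 beats/chord = 1 chord/bar.
B: 2 beats/bar ÷ 5 beats/chord = 0.4 chords/bar.
C: 7 beats/bar ÷ 1.5 beats/chord = 14/3 chords/bar.
D: 3 beats/bar ÷ 2 beats/chord = 1.5 chords/bar.
E: 5 beats/bar ÷ 2 beats/chord = 2.5 chords/bar.
Fastest is C at 14/3 chords/bar.

Passage C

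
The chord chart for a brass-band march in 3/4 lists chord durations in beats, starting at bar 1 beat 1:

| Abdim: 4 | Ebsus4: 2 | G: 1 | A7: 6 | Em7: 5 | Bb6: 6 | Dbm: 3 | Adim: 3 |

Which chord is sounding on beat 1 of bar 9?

Dbm

Beat 1 of bar 9 is beat (9−1)×3 + 1 = 25 overall.
Running totals: Abdim ends at 4, Ebsus4 ends at 6, G ends at 7, A7 ends at 13, Em7 ends at 18, Bb6 ends at 24, Dbm ends at 27.
Beat 25 falls within Dbm.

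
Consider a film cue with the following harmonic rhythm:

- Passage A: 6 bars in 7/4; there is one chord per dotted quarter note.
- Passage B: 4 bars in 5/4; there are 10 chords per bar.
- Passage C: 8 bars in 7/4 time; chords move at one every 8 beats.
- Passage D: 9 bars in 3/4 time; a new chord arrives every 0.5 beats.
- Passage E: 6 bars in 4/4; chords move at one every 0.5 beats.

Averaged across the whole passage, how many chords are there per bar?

A: 6 bars of 7 beats is 42 beats; at 1.5 beats each that's 28 chords.
B: 4 bars of 5 beats is 20 beats; at 0.5 beats each that's 40 chords.
C: 8 bars of 7 beats is 56 beats; at 8 beats each that's 7 chords.
D: 9 bars of 3 beats is 27 beats; at 0.5 beats each that's 54 chords.
E: 6 bars of 4 beats is 24 beats; at 0.5 beats each that's 48 chords.
Overall: 177 chords over 33 bars → 177/33 = 59/11 chords per bar.

59/11 chords per bar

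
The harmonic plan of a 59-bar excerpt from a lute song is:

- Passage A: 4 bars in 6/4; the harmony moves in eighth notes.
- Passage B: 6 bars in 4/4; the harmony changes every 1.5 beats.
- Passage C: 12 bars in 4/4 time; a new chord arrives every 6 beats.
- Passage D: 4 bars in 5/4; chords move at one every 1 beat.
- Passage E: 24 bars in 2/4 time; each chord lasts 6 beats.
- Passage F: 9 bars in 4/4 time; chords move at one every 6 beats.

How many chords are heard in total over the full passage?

106 chords

A: 4 bars × 6 beats = 24 beats; 0.5 beats/chord → 48 chords.
B: 6 bars × 4 beats = 24 beats; 1.5 beats/chord → 16 chords.
C: 12 bars × 4 beats = 48 beats; 6 beats/chord → 8 chords.
D: 4 bars × 5 beats = 20 beats; 1 beat/chord → 20 chords.
E: 24 bars × 2 beats = 48 beats; 6 beats/chord → 8 chords.
F: 9 bars × 4 beats = 36 beats; 6 beats/chord → 6 chords.
Total: 48 + 16 + 8 + 20 + 8 + 6 = 106.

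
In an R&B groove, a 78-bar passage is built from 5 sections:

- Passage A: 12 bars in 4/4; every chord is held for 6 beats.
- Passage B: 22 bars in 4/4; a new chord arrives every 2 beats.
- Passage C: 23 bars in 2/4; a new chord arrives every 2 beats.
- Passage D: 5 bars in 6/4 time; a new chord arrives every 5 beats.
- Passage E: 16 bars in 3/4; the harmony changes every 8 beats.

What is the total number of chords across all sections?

A: 12·4 = 48 beats, 48/6 = 8 chords.
B: 22·4 = 88 beats, 88/2 = 44 chords.
C: 23·2 = 46 beats, 46/2 = 23 chords.
D: 5·6 = 30 beats, 30/5 = 6 chords.
E: 16·3 = 48 beats, 48/8 = 6 chords.
Total: 8 + 44 + 23 + 6 + 6 = 87.

87 chords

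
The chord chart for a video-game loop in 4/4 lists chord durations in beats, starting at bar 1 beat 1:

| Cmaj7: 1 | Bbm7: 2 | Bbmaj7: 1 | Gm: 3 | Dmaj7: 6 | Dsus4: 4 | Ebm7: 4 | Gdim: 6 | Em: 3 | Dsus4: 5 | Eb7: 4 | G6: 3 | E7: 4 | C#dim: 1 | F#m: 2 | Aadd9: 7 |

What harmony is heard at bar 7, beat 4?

Beat 4 of bar 7 is beat (7−1)×4 + 4 = 28 overall.
Running totals: Cmaj7 ends at 1, Bbm7 ends at 3, Bbmaj7 ends at 4, Gm ends at 7, Dmaj7 ends at 13, Dsus4 ends at 17, Ebm7 ends at 21, Gdim ends at 27, Em ends at 30.
Beat 28 falls within Em.

Em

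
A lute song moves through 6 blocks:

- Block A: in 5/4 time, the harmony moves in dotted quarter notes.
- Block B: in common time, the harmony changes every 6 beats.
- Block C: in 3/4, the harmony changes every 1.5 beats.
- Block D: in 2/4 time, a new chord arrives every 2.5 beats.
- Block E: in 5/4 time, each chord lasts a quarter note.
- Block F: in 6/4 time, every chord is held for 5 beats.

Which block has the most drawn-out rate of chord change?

A: 5 beats/bar ÷ 1.5 beats/chord = 10/3 chords/bar.
B: 4 beats/bar ÷ 6 beats/chord = 2/3 chords/bar.
C: 3 beats/bar ÷ 1.5 beats/chord = 2 chords/bar.
D: 2 beats/bar ÷ 2.5 beats/chord = 0.8 chords/bar.
E: 5 beats/bar ÷ 1 beat/chord = 5 chords/bar.
F: 6 beats/bar ÷ 5 beats/chord = 1.2 chords/bar.
Slowest is B at 2/3 chords/bar.

Block B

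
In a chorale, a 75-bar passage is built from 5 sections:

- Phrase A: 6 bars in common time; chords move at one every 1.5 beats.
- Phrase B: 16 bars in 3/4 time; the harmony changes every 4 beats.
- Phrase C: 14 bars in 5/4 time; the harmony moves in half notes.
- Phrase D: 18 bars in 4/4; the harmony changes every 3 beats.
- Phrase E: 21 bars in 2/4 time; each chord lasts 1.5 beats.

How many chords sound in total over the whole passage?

A has 24 beats and chords last 1.5 each, so 16 chords.
B has 48 beats and chords last 4 each, so 12 chords.
C has 70 beats and chords last 2 each, so 35 chords.
D has 72 beats and chords last 3 each, so 24 chords.
E has 42 beats and chords last 1.5 each, so 28 chords.
Total: 16 + 12 + 35 + 24 + 28 = 115.

115 chords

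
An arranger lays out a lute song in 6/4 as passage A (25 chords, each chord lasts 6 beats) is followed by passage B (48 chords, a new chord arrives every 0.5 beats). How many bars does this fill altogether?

29 bars

A: 25 × 6 = 150 beats = 25 bars.
B: 48 × 0.5 = 24 beats = 4 bars.
Total: 25 + 4 = 29 bars.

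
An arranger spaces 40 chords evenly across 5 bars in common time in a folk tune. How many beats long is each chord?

5 bars × 4 beats/bar = 20 beats total.
20 beats ÷ 40 chords = 0.5 beats per chord.
(That is an eighth note.)

0.5 beats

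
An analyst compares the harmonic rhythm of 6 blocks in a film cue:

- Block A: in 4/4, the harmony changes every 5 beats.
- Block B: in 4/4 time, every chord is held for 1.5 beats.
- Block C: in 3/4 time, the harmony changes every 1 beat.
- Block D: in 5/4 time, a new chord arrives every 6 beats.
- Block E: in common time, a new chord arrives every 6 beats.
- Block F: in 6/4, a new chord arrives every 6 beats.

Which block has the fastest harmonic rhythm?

Block C

A: each chord is 5 beats in 4/4, so 0.8 per bar.
B: each chord is 1.5 beats in 4/4, so 8/3 per bar.
C: each chord is 1 beat in 3/4, so 3 per bar.
D: each chord is 6 beats in 5/4, so 5/6 per bar.
E: each chord is 6 beats in 4/4, so 2/3 per bar.
F: each chord is 6 beats in 6/4, so 1 per bar.
Fastest is C at 3 chords/bar.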